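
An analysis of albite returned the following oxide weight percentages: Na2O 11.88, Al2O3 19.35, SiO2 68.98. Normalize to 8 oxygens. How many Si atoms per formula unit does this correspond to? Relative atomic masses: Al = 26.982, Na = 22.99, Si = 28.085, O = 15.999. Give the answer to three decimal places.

3.004 Si apfu

Na2O: 11.88/61.979 = 0.19168 mol → 0.38336 mol Na, 0.19168 mol O.
Al2O3: 19.35/101.961 = 0.18978 mol → 0.37956 mol Al, 0.56934 mol O.
SiO2: 68.98/60.083 = 1.14808 mol → 1.14808 mol Si, 2.29616 mol O.
Total oxygen = 3.05718 mol. Normalization factor = 8/3.05718 = 2.61679.
Si per 8 O = 1.14808 × 2.61679 = 3.004.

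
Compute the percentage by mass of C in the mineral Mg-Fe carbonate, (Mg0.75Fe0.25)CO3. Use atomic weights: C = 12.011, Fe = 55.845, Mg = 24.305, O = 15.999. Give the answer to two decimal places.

M((Mg0.75Fe0.25)CO3) = 92.198 g/mol.
C contributes 1 × 12.011 = 12.011 g per mole.
12.011/92.198 = 0.1303 → 13.03%.

13.03 wt%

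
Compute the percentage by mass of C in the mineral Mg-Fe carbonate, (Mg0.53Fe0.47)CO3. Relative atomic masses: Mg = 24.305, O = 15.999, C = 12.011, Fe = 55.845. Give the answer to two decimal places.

12.12 weight percent

M((Mg0.53Fe0.47)CO3) = 99.137 g/mol.
C contributes 1 × 12.011 = 12.011 g per mole.
12.011/99.137 = 0.1212 → 12.12%.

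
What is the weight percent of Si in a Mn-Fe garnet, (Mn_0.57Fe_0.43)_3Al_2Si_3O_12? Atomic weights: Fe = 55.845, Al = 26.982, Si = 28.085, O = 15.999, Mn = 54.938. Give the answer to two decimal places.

M((Mn_0.57Fe_0.43)_3Al_2Si_3O_12) = 496.191 g/mol.
Si contributes 3 × 28.085 = 84.255 g per mole.
84.255/496.191 = 0.1698 → 16.98%.

16.98 mass %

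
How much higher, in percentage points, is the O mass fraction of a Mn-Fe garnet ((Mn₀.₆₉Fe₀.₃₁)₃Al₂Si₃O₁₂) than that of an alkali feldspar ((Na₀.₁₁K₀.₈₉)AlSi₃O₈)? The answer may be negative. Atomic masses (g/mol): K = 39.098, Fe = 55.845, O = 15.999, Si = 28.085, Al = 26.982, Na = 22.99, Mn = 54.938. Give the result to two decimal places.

-7.56 percentage points

First mineral: 191.988 g O in 495.865 g formula = 38.72 wt% O.
Second mineral: 127.992 g O in 276.555 g formula = 46.28 wt% O.
38.72% − 46.28% gives a difference of -7.56 percentage points.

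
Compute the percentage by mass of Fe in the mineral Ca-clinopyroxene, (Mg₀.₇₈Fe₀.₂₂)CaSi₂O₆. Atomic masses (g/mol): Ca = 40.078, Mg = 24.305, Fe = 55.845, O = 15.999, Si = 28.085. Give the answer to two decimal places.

Formula mass = 0.78×24.305 + 0.22×55.845 + 1×40.078 + 2×28.085 + 6×15.999 = 223.486 g/mol, of which 12.286 g is Fe.
So Fe makes up 12.286/223.486 = 0.0550 of the mass, i.e. 5.50%.

5.50 wt%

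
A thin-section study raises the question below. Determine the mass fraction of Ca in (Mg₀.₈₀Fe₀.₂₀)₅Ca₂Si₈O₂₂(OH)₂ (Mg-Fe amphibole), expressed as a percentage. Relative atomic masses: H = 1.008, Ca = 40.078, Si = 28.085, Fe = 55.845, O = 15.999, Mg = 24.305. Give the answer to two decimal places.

9.50 wt%

M((Mg₀.₈₀Fe₀.₂₀)₅Ca₂Si₈O₂₂(OH)₂) = 843.893 g/mol.
Ca contributes 2 × 40.078 = 80.156 g per mole.
80.156/843.893 = 0.0950 → 9.50%.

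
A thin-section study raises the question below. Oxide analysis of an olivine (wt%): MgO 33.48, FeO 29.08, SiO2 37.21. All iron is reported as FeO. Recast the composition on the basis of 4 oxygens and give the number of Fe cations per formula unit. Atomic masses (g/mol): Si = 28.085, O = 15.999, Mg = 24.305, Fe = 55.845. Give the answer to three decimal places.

MgO: 33.48/40.304 = 0.83069 mol → 0.83069 mol Mg, 0.83069 mol O.
FeO: 29.08/71.844 = 0.40477 mol → 0.40477 mol Fe, 0.40477 mol O.
SiO2: 37.21/60.083 = 0.61931 mol → 0.61931 mol Si, 1.23862 mol O.
Total oxygen = 2.47408 mol. Normalization factor = 4/2.47408 = 1.61676.
Fe per 4 O = 0.40477 × 1.61676 = 0.654.

0.654 Fe apfu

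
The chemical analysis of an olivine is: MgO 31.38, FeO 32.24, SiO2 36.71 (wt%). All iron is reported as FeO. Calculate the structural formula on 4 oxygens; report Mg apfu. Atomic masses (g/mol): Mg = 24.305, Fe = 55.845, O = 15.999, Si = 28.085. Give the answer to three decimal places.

MgO (M=40.304): mol = 0.77858; Mg = 0.77858, O = 0.77858.
FeO (M=71.844): mol = 0.44875; Fe = 0.44875, O = 0.44875.
SiO2 (M=60.083): mol = 0.61099; Si = 0.61099, O = 1.22198.
ΣO = 2.44931; factor = 4/ΣO = 1.63311.
Mg apfu = 0.77858 × 1.63311 = 1.272.

1.272 Mg apfu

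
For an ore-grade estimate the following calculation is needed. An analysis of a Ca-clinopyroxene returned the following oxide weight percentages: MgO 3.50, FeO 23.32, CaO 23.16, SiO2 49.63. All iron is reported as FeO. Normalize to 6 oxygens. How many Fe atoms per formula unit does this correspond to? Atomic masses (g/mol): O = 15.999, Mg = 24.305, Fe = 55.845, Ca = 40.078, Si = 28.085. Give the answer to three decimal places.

MgO: 3.50/40.304 = 0.08684 mol → 0.08684 mol Mg, 0.08684 mol O.
FeO: 23.32/71.844 = 0.32459 mol → 0.32459 mol Fe, 0.32459 mol O.
CaO: 23.16/56.077 = 0.41300 mol → 0.41300 mol Ca, 0.41300 mol O.
SiO2: 49.63/60.083 = 0.82602 mol → 0.82602 mol Si, 1.65204 mol O.
Total oxygen = 2.47647 mol. Normalization factor = 6/2.47647 = 2.42280.
Fe per 6 O = 0.32459 × 2.42280 = 0.786.

0.786 Fe apfu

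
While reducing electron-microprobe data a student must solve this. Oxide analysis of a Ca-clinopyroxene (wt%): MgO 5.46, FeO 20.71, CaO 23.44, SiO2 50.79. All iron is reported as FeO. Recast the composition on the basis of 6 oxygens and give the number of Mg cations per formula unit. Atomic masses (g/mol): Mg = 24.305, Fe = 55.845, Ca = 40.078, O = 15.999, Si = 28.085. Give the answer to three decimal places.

0.321 Mg apfu

5.46 wt% MgO ÷ 40.304 g/mol = 0.13547 mol, giving 0.13547 Mg and 0.13547 O.
20.71 wt% FeO ÷ 71.844 g/mol = 0.28826 mol, giving 0.28826 Fe and 0.28826 O.
23.44 wt% CaO ÷ 56.077 g/mol = 0.41800 mol, giving 0.41800 Ca and 0.41800 O.
50.79 wt% SiO2 ÷ 60.083 g/mol = 0.84533 mol, giving 0.84533 Si and 1.69066 O.
Oxygen sums to 2.53239; scaling by 6/2.53239 = 2.36930 puts the formula on 6 O.
Mg: 0.13547 × 2.36930 = 0.321 atoms per formula unit.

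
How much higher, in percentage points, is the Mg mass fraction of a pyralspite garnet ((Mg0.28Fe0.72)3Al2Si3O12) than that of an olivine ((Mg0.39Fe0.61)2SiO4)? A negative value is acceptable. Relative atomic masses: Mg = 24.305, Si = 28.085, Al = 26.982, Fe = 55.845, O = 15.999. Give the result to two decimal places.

M((Mg0.28Fe0.72)3Al2Si3O12) = 471.248 g/mol, so wt% Mg = 20.416/471.248 × 100 = 4.33%.
M((Mg0.39Fe0.61)2SiO4) = 179.170 g/mol, so wt% Mg = 18.958/179.170 × 100 = 10.58%.
4.33 − 10.58 = -6.25 pp.

-6.25 percentage points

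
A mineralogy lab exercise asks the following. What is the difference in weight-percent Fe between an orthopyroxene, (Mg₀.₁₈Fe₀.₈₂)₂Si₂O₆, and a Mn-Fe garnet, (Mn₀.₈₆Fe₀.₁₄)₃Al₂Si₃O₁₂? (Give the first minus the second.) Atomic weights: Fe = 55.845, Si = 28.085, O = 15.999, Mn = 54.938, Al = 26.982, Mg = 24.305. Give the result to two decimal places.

31.54 percentage points

First mineral: 91.586 g Fe in 252.500 g formula = 36.27 wt% Fe.
Second mineral: 23.455 g Fe in 495.402 g formula = 4.73 wt% Fe.
36.27% − 4.73% gives a difference of 31.54 percentage points.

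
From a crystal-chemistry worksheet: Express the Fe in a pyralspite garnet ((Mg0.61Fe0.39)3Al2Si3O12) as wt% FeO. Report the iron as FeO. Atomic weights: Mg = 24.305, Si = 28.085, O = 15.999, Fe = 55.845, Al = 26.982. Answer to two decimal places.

19.10 wt%

M((Mg0.61Fe0.39)3Al2Si3O12) = 440.024 g/mol; M(FeO) = 71.844 g/mol.
Moles FeO per formula unit = 1.17 Fe ÷ 1 = 1.1700.
FeO fraction = (1.1700 × 71.844) / 440.024 = 84.057/440.024 = 0.1910.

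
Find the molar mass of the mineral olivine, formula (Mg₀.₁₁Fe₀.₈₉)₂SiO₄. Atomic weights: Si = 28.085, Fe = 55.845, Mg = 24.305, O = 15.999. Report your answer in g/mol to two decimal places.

Mg: 0.22 × 24.305 = 5.3471
Fe: 1.78 × 55.845 = 99.4041
Si: 1 × 28.085 = 28.0850
O: 4 × 15.999 = 63.9960
Summing the contributions gives the formula mass.

196.83 g/mol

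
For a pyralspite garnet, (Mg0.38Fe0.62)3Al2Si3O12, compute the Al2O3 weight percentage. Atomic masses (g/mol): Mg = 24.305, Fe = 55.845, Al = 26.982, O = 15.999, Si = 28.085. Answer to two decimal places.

Formula mass = 461.786 g/mol.
2 Al → 1.0000 mol Al2O3 per formula unit; M(Al2O3) = 101.961, so Al2O3 mass = 101.961 g.
101.961/461.786 × 100 = 22.08 wt%.

22.08 wt%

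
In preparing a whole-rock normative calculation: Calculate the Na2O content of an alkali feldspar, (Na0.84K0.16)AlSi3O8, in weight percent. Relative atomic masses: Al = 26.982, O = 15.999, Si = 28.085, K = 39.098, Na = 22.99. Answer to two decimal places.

9.83 wt%

Molar mass of (Na0.84K0.16)AlSi3O8 = 0.84×22.99 + 0.16×39.098 + 1×26.982 + 3×28.085 + 8×15.999 = 264.796 g/mol.
Each formula unit contains 0.84 Na, equivalent to 0.84/2 = 0.4200 mol Na2O.
M(Na2O) = 2×22.99 + 1×15.999 = 61.979 g/mol.
Mass of Na2O per formula unit = 0.4200 × 61.979 = 26.031 g.
Na2O wt% = 26.031 / 264.796 × 100 = 9.83%.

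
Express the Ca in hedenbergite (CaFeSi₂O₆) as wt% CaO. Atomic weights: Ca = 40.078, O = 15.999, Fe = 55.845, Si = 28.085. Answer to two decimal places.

22.60 wt%

Formula mass = 248.087 g/mol.
1 Ca → 1.0000 mol CaO per formula unit; M(CaO) = 56.077, so CaO mass = 56.077 g.
56.077/248.087 × 100 = 22.60 wt%.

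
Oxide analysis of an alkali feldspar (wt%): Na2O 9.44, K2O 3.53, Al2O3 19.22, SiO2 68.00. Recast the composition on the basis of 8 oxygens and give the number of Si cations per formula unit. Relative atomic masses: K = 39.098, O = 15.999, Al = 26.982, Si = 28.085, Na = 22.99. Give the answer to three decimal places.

2.999 Si apfu

Na2O (M=61.979): mol = 0.15231; Na = 0.30462, O = 0.15231.
K2O (M=94.195): mol = 0.03748; K = 0.07496, O = 0.03748.
Al2O3 (M=101.961): mol = 0.18850; Al = 0.37700, O = 0.56550.
SiO2 (M=60.083): mol = 1.13177; Si = 1.13177, O = 2.26354.
ΣO = 3.01883; factor = 8/ΣO = 2.65003.
Si apfu = 1.13177 × 2.65003 = 2.999.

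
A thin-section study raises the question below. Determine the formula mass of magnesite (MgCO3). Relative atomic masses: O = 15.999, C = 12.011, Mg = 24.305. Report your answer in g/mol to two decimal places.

84.31 g/mol

The formula mass is the sum 1×24.305 + 1×12.011 + 3×15.999.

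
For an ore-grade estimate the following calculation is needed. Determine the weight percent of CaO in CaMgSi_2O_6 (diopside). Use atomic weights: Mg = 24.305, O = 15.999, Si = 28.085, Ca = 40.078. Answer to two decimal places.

25.90 wt%

Formula mass = 216.547 g/mol.
1 Ca → 1.0000 mol CaO per formula unit; M(CaO) = 56.077, so CaO mass = 56.077 g.
56.077/216.547 × 100 = 25.90 wt%.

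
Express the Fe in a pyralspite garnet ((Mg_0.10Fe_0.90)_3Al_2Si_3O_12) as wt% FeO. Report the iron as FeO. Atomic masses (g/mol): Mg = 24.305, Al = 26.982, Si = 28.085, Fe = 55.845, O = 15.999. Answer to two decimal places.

Molar mass of (Mg_0.10Fe_0.90)_3Al_2Si_3O_12 = 0.30*24.305 + 2.70*55.845 + 2*26.982 + 3*28.085 + 12*15.999 = 488.280 g/mol.
Each formula unit contains 2.70 Fe, equivalent to 2.70/1 = 2.7000 mol FeO.
M(FeO) = 1×55.845 + 1×15.999 = 71.844 g/mol.
Mass of FeO per formula unit = 2.7000 × 71.844 = 193.979 g.
FeO wt% = 193.979 / 488.280 × 100 = 39.73%.

39.73 wt%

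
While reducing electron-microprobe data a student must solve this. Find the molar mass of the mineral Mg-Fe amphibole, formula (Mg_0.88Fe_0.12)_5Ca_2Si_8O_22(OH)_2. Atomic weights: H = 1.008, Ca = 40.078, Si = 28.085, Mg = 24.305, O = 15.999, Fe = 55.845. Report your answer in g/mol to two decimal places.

The formula mass is the sum 4.40(24.305) + 0.60(55.845) + 2(40.078) + 8(28.085) + 24(15.999) + 2(1.008).

831.28 g/mol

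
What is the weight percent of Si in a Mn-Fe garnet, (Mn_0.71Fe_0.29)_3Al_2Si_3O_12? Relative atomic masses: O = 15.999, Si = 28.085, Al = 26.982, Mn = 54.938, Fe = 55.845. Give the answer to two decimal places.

Formula mass = 2.13·54.938 + 0.87·55.845 + 2·26.982 + 3·28.085 + 12·15.999 = 495.810 g/mol, of which 84.255 g is Si.
So Si makes up 84.255/495.810 = 0.1699 of the mass, i.e. 16.99%.

16.99 weight percent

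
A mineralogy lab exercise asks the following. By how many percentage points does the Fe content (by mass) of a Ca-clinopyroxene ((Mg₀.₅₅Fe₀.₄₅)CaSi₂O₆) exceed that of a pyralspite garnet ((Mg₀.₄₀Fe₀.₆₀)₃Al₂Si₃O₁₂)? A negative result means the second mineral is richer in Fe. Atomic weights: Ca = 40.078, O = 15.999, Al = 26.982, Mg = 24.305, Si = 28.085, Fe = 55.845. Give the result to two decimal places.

First mineral: 25.130 g Fe in 230.740 g formula = 10.89 wt% Fe.
Second mineral: 100.521 g Fe in 459.894 g formula = 21.86 wt% Fe.
10.89% − 21.86% gives a difference of -10.97 percentage points.

-10.97 percentage points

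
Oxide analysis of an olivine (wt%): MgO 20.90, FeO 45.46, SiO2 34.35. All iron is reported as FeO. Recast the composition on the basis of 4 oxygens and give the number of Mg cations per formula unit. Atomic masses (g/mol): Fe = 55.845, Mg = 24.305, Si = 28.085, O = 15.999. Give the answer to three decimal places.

0.904 Mg apfu

MgO: 20.90/40.304 = 0.51856 mol → 0.51856 mol Mg, 0.51856 mol O.
FeO: 45.46/71.844 = 0.63276 mol → 0.63276 mol Fe, 0.63276 mol O.
SiO2: 34.35/60.083 = 0.57171 mol → 0.57171 mol Si, 1.14342 mol O.
Total oxygen = 2.29474 mol. Normalization factor = 4/2.29474 = 1.74312.
Mg per 4 O = 0.51856 × 1.74312 = 0.904.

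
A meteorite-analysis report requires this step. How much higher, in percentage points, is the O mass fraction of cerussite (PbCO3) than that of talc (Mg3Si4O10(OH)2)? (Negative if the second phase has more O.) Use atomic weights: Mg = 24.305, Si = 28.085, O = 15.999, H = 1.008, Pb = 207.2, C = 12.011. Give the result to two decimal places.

First mineral: 47.997 g O in 267.208 g formula = 17.96 wt% O.
Second mineral: 191.988 g O in 379.259 g formula = 50.62 wt% O.
17.96% − 50.62% gives a difference of -32.66 percentage points.

-32.66 percentage points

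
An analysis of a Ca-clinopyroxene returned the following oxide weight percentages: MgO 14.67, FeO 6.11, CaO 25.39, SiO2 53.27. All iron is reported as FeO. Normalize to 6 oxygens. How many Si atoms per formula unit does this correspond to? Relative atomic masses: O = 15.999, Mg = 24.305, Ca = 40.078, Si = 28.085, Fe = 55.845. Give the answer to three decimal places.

1.989 Si apfu

MgO: 14.67/40.304 = 0.36398 mol → 0.36398 mol Mg, 0.36398 mol O.
FeO: 6.11/71.844 = 0.08505 mol → 0.08505 mol Fe, 0.08505 mol O.
CaO: 25.39/56.077 = 0.45277 mol → 0.45277 mol Ca, 0.45277 mol O.
SiO2: 53.27/60.083 = 0.88661 mol → 0.88661 mol Si, 1.77322 mol O.
Total oxygen = 2.67502 mol. Normalization factor = 6/2.67502 = 2.24297.
Si per 6 O = 0.88661 × 2.24297 = 1.989.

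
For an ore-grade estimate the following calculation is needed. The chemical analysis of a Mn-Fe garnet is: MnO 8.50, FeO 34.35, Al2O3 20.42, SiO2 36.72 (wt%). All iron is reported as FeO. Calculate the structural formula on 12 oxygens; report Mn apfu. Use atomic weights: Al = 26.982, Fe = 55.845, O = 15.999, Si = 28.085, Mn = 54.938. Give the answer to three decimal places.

MnO (M=70.937): mol = 0.11982; Mn = 0.11982, O = 0.11982.
FeO (M=71.844): mol = 0.47812; Fe = 0.47812, O = 0.47812.
Al2O3 (M=101.961): mol = 0.20027; Al = 0.40054, O = 0.60081.
SiO2 (M=60.083): mol = 0.61115; Si = 0.61115, O = 1.22230.
ΣO = 2.42105; factor = 12/ΣO = 4.95653.
Mn apfu = 0.11982 × 4.95653 = 0.594.

0.594 Mn apfu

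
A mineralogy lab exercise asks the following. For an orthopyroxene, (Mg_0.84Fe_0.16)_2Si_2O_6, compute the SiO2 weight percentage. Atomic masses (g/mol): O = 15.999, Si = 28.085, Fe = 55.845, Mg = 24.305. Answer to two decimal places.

M((Mg_0.84Fe_0.16)_2Si_2O_6) = 210.867 g/mol; M(SiO2) = 60.083 g/mol.
Moles SiO2 per formula unit = 2 Si ÷ 1 = 2.0000.
SiO2 fraction = (2.0000 × 60.083) / 210.867 = 120.166/210.867 = 0.5699.

56.99 wt%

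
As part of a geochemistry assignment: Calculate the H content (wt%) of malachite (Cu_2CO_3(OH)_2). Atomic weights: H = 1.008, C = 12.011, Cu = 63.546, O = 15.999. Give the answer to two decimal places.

0.91 wt%

Formula mass = 2*63.546 + 1*12.011 + 5*15.999 + 2*1.008 = 221.114 g/mol, of which 2.016 g is H.
So H makes up 2.016/221.114 = 0.0091 of the mass, i.e. 0.91%.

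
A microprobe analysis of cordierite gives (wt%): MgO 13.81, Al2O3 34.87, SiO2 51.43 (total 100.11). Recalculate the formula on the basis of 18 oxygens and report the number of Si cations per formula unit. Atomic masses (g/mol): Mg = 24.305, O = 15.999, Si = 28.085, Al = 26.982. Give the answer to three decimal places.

5.002 Si apfu

13.81 wt% MgO ÷ 40.304 g/mol = 0.34265 mol, giving 0.34265 Mg and 0.34265 O.
34.87 wt% Al2O3 ÷ 101.961 g/mol = 0.34199 mol, giving 0.68398 Al and 1.02597 O.
51.43 wt% SiO2 ÷ 60.083 g/mol = 0.85598 mol, giving 0.85598 Si and 1.71196 O.
Oxygen sums to 3.08058; scaling by 18/3.08058 = 5.84306 puts the formula on 18 O.
Si: 0.85598 × 5.84306 = 5.002 atoms per formula unit.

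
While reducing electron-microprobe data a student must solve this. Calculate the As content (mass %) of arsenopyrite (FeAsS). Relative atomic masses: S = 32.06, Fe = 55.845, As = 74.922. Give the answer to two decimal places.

Formula mass = 1×55.845 + 1×74.922 + 1×32.06 = 162.827 g/mol, of which 74.922 g is As.
So As makes up 74.922/162.827 = 0.4601 of the mass, i.e. 46.01%.

46.01 mass %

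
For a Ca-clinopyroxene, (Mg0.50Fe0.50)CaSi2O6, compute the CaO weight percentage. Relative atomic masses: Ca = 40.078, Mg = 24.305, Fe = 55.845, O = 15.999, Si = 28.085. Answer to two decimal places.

M((Mg0.50Fe0.50)CaSi2O6) = 232.317 g/mol; M(CaO) = 56.077 g/mol.
Moles CaO per formula unit = 1 Ca ÷ 1 = 1.0000.
CaO fraction = (1.0000 × 56.077) / 232.317 = 56.077/232.317 = 0.2414.

24.14 wt%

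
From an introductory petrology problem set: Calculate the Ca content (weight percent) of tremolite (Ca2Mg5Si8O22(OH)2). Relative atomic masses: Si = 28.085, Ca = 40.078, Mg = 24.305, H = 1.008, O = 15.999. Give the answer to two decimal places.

9.87 weight percent

M(Ca2Mg5Si8O22(OH)2) = 812.353 g/mol.
Ca contributes 2 × 40.078 = 80.156 g per mole.
80.156/812.353 = 0.0987 → 9.87%.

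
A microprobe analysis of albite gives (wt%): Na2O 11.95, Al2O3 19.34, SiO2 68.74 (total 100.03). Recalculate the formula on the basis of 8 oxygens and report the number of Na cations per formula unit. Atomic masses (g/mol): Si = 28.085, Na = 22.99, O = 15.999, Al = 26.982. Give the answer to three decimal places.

Na2O: 11.95/61.979 = 0.19281 mol → 0.38562 mol Na, 0.19281 mol O.
Al2O3: 19.34/101.961 = 0.18968 mol → 0.37936 mol Al, 0.56904 mol O.
SiO2: 68.74/60.083 = 1.14408 mol → 1.14408 mol Si, 2.28816 mol O.
Total oxygen = 3.05001 mol. Normalization factor = 8/3.05001 = 2.62294.
Na per 8 O = 0.38562 × 2.62294 = 1.011.

1.011 Na apfu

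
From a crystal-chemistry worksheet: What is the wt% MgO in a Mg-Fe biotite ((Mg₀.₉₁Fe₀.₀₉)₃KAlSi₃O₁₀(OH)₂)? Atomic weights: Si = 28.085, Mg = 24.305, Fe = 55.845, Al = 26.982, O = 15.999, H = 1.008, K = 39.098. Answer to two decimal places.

Molar mass of (Mg₀.₉₁Fe₀.₀₉)₃KAlSi₃O₁₀(OH)₂ = 2.73*24.305 + 0.27*55.845 + 1*39.098 + 1*26.982 + 3*28.085 + 12*15.999 + 2*1.008 = 425.770 g/mol.
Each formula unit contains 2.73 Mg, equivalent to 2.73/1 = 2.7300 mol MgO.
M(MgO) = 1×24.305 + 1×15.999 = 40.304 g/mol.
Mass of MgO per formula unit = 2.7300 × 40.304 = 110.030 g.
MgO wt% = 110.030 / 425.770 × 100 = 25.84%.

25.84 wt%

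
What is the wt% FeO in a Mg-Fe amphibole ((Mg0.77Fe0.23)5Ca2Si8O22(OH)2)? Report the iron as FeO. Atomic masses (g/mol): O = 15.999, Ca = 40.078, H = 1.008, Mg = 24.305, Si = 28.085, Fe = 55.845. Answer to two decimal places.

Formula mass = 848.624 g/mol.
1.15 Fe → 1.1500 mol FeO per formula unit; M(FeO) = 71.844, so FeO mass = 82.621 g.
82.621/848.624 × 100 = 9.74 wt%.

9.74 wt%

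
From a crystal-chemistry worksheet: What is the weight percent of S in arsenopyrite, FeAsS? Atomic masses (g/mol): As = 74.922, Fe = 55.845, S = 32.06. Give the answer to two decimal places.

19.69 weight percent

Molar mass of FeAsS: 1*55.845 + 1*74.922 + 1*32.06 = 162.827 g/mol.
Mass of S per formula unit: 1 × 32.06 = 32.060 g.
Weight fraction S = 32.060 / 162.827 = 0.1969.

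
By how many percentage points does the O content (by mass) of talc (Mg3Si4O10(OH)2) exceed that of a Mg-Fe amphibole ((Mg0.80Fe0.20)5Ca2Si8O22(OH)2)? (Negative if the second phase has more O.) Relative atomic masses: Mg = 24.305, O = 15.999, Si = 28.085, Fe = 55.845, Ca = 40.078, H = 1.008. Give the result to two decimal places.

5.12 percentage points

First mineral: 191.988 g O in 379.259 g formula = 50.62 wt% O.
Second mineral: 383.976 g O in 843.893 g formula = 45.50 wt% O.
50.62% − 45.50% gives a difference of 5.12 percentage points.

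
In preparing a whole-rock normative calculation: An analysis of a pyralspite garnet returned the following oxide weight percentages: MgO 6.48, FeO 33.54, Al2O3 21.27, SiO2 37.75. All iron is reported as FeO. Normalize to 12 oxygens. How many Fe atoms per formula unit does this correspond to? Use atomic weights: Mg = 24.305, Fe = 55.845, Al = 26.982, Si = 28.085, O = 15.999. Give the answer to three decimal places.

2.232 Fe apfu

MgO (M=40.304): mol = 0.16078; Mg = 0.16078, O = 0.16078.
FeO (M=71.844): mol = 0.46684; Fe = 0.46684, O = 0.46684.
Al2O3 (M=101.961): mol = 0.20861; Al = 0.41722, O = 0.62583.
SiO2 (M=60.083): mol = 0.62830; Si = 0.62830, O = 1.25660.
ΣO = 2.51005; factor = 12/ΣO = 4.78078.
Fe apfu = 0.46684 × 4.78078 = 2.232.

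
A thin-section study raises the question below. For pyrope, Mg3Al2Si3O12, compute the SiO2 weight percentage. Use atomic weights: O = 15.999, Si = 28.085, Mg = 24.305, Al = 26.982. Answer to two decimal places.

M(Mg3Al2Si3O12) = 403.122 g/mol; M(SiO2) = 60.083 g/mol.
Moles SiO2 per formula unit = 3 Si ÷ 1 = 3.0000.
SiO2 fraction = (3.0000 × 60.083) / 403.122 = 180.249/403.122 = 0.4471.

44.71 wt%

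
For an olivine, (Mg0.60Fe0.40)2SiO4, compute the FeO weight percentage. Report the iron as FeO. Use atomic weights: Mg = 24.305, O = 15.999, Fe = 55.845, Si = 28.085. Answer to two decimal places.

Molar mass of (Mg0.60Fe0.40)2SiO4 = 1.20·24.305 + 0.80·55.845 + 1·28.085 + 4·15.999 = 165.923 g/mol.
Each formula unit contains 0.80 Fe, equivalent to 0.80/1 = 0.8000 mol FeO.
M(FeO) = 1×55.845 + 1×15.999 = 71.844 g/mol.
Mass of FeO per formula unit = 0.8000 × 71.844 = 57.475 g.
FeO wt% = 57.475 / 165.923 × 100 = 34.64%.

34.64 wt%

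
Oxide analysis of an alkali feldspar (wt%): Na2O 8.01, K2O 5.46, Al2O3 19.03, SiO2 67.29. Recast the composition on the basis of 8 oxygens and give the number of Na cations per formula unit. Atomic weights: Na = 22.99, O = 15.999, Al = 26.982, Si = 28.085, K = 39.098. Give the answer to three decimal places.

0.692 Na apfu

Na2O (M=61.979): mol = 0.12924; Na = 0.25848, O = 0.12924.
K2O (M=94.195): mol = 0.05796; K = 0.11592, O = 0.05796.
Al2O3 (M=101.961): mol = 0.18664; Al = 0.37328, O = 0.55992.
SiO2 (M=60.083): mol = 1.11995; Si = 1.11995, O = 2.23990.
ΣO = 2.98702; factor = 8/ΣO = 2.67825.
Na apfu = 0.25848 × 2.67825 = 0.692.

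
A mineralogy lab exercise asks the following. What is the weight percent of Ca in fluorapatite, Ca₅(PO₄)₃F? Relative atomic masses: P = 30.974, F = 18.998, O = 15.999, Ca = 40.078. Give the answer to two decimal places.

39.74 wt%

M(Ca₅(PO₄)₃F) = 504.298 g/mol.
Ca contributes 5 × 40.078 = 200.390 g per mole.
200.390/504.298 = 0.3974 → 39.74%.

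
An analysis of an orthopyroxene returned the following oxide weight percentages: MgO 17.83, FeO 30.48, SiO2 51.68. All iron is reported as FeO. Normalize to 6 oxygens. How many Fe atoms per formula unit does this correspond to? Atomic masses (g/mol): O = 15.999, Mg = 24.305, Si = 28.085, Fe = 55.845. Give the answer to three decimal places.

17.83 wt% MgO ÷ 40.304 g/mol = 0.44239 mol, giving 0.44239 Mg and 0.44239 O.
30.48 wt% FeO ÷ 71.844 g/mol = 0.42425 mol, giving 0.42425 Fe and 0.42425 O.
51.68 wt% SiO2 ÷ 60.083 g/mol = 0.86014 mol, giving 0.86014 Si and 1.72028 O.
Oxygen sums to 2.58692; scaling by 6/2.58692 = 2.31936 puts the formula on 6 O.
Fe: 0.42425 × 2.31936 = 0.984 atoms per formula unit.

0.984 Fe apfu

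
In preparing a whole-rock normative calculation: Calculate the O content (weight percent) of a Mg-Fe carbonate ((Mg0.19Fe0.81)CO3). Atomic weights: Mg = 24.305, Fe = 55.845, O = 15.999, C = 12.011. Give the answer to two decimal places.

43.69 weight percent

Formula mass = 0.19*24.305 + 0.81*55.845 + 1*12.011 + 3*15.999 = 109.860 g/mol, of which 47.997 g is O.
So O makes up 47.997/109.860 = 0.4369 of the mass, i.e. 43.69%.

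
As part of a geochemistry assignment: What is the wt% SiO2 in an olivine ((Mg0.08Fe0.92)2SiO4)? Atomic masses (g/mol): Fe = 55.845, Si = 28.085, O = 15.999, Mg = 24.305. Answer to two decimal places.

30.23 wt%

M((Mg0.08Fe0.92)2SiO4) = 198.725 g/mol; M(SiO2) = 60.083 g/mol.
Moles SiO2 per formula unit = 1 Si ÷ 1 = 1.0000.
SiO2 fraction = (1.0000 × 60.083) / 198.725 = 60.083/198.725 = 0.3023.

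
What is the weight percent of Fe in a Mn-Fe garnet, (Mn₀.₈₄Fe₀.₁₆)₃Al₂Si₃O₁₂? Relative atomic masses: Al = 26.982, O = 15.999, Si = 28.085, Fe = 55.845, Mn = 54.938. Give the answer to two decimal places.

Molar mass of (Mn₀.₈₄Fe₀.₁₆)₃Al₂Si₃O₁₂: 2.52·54.938 + 0.48·55.845 + 2·26.982 + 3·28.085 + 12·15.999 = 495.456 g/mol.
Mass of Fe per formula unit: 0.48 × 55.845 = 26.806 g.
Weight fraction Fe = 26.806 / 495.456 = 0.0541.

5.41 mass %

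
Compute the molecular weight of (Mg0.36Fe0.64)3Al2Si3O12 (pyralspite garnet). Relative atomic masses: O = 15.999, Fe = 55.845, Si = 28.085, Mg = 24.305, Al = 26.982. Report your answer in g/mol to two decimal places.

463.68 g/mol

M = 1.08·24.305 + 1.92·55.845 + 2·26.982 + 3·28.085 + 12·15.999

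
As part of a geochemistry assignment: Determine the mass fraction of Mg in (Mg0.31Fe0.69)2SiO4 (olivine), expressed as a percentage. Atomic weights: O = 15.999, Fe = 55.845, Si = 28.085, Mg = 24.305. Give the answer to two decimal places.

8.18 wt%

M((Mg0.31Fe0.69)2SiO4) = 184.216 g/mol.
Mg contributes 0.62 × 24.305 = 15.069 g per mole.
15.069/184.216 = 0.0818 → 8.18%.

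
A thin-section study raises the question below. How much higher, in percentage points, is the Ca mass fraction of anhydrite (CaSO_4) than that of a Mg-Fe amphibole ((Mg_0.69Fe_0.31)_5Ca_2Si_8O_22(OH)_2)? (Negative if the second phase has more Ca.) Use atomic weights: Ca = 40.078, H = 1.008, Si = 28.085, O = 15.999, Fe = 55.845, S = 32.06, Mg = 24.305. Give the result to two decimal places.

First mineral: 40.078 g Ca in 136.134 g formula = 29.44 wt% Ca.
Second mineral: 80.156 g Ca in 861.240 g formula = 9.31 wt% Ca.
29.44% − 9.31% gives a difference of 20.13 percentage points.

20.13 percentage points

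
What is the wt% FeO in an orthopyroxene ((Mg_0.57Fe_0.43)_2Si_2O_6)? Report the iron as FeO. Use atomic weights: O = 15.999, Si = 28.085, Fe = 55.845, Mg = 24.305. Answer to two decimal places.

27.11 wt%

Formula mass = 227.898 g/mol.
0.86 Fe → 0.8600 mol FeO per formula unit; M(FeO) = 71.844, so FeO mass = 61.786 g.
61.786/227.898 × 100 = 27.11 wt%.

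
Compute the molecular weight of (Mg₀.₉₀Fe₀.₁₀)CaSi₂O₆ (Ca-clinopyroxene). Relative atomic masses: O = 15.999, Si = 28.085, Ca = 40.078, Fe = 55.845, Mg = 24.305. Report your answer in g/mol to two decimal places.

Mg: 0.90 × 24.305 = 21.8745
Fe: 0.10 × 55.845 = 5.5845
Ca: 1 × 40.078 = 40.0780
Si: 2 × 28.085 = 56.1700
O: 6 × 15.999 = 95.9940
Summing the contributions gives the formula mass.

219.70 g/mol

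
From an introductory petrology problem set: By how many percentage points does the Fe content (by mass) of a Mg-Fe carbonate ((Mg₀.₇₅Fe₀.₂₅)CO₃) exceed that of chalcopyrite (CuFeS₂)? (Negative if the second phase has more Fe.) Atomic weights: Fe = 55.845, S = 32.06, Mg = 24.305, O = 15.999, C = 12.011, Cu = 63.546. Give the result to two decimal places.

-15.29 percentage points

First mineral: 13.961 g Fe in 92.198 g formula = 15.14 wt% Fe.
Second mineral: 55.845 g Fe in 183.511 g formula = 30.43 wt% Fe.
15.14% − 30.43% gives a difference of -15.29 percentage points.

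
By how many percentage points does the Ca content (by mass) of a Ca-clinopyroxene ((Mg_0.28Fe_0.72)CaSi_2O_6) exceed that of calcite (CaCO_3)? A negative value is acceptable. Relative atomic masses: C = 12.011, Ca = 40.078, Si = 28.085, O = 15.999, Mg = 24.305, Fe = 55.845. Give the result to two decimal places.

-23.29 percentage points

First mineral: 40.078 g Ca in 239.256 g formula = 16.75 wt% Ca.
Second mineral: 40.078 g Ca in 100.086 g formula = 40.04 wt% Ca.
16.75% − 40.04% gives a difference of -23.29 percentage points.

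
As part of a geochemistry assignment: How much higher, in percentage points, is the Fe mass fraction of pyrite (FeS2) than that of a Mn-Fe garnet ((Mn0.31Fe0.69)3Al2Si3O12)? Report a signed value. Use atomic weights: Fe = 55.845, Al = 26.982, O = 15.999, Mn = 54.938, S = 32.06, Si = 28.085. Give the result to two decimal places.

M(FeS2) = 119.965 g/mol, so wt% Fe = 55.845/119.965 × 100 = 46.55%.
M((Mn0.31Fe0.69)3Al2Si3O12) = 496.898 g/mol, so wt% Fe = 115.599/496.898 × 100 = 23.26%.
46.55 − 23.26 = 23.29 pp.

23.29 percentage points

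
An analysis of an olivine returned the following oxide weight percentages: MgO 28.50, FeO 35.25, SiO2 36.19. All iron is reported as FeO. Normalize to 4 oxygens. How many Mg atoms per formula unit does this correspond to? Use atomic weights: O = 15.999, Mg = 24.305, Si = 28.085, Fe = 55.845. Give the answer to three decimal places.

28.50 wt% MgO ÷ 40.304 g/mol = 0.70713 mol, giving 0.70713 Mg and 0.70713 O.
35.25 wt% FeO ÷ 71.844 g/mol = 0.49065 mol, giving 0.49065 Fe and 0.49065 O.
36.19 wt% SiO2 ÷ 60.083 g/mol = 0.60233 mol, giving 0.60233 Si and 1.20466 O.
Oxygen sums to 2.40244; scaling by 4/2.40244 = 1.66497 puts the formula on 4 O.
Mg: 0.70713 × 1.66497 = 1.177 atoms per formula unit.

1.177 Mg apfu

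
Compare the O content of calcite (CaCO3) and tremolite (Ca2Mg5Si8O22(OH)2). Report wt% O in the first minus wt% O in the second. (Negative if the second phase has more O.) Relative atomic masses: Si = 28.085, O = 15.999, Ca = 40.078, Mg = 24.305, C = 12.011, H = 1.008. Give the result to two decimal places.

0.69 percentage points

O in CaCO3: molar mass 100.086 g/mol; 3×15.999 = 47.997 g → 47.96 wt%.
O in Ca2Mg5Si8O22(OH)2: molar mass 812.353 g/mol; 24×15.999 = 383.976 g → 47.27 wt%.
Difference = 47.96 − 47.27 = 0.69 percentage points.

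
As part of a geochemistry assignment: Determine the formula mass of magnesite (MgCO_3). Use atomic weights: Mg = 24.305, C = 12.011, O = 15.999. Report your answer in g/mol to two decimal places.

84.31 g/mol

M = 1×24.305 + 1×12.011 + 3×15.999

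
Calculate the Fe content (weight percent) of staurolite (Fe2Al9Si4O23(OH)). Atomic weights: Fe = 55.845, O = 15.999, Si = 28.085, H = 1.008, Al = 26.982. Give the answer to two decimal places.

M(Fe2Al9Si4O23(OH)) = 851.852 g/mol.
Fe contributes 2 × 55.845 = 111.690 g per mole.
111.690/851.852 = 0.1311 → 13.11%.

13.11 weight percent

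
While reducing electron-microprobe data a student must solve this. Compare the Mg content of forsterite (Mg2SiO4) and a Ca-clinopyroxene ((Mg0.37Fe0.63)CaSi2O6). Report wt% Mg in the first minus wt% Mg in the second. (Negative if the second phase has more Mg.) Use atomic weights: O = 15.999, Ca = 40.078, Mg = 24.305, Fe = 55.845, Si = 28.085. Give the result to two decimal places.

30.75 percentage points

Mg in Mg2SiO4: molar mass 140.691 g/mol; 2×24.305 = 48.610 g → 34.55 wt%.
Mg in (Mg0.37Fe0.63)CaSi2O6: molar mass 236.417 g/mol; 0.37×24.305 = 8.993 g → 3.80 wt%.
Difference = 34.55 − 3.80 = 30.75 percentage points.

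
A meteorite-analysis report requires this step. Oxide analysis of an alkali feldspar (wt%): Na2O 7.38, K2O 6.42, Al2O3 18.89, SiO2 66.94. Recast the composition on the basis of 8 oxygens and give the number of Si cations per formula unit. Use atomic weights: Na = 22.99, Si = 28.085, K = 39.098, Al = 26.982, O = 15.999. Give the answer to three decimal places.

7.38 wt% Na2O ÷ 61.979 g/mol = 0.11907 mol, giving 0.23814 Na and 0.11907 O.
6.42 wt% K2O ÷ 94.195 g/mol = 0.06816 mol, giving 0.13632 K and 0.06816 O.
18.89 wt% Al2O3 ÷ 101.961 g/mol = 0.18527 mol, giving 0.37054 Al and 0.55581 O.
66.94 wt% SiO2 ÷ 60.083 g/mol = 1.11413 mol, giving 1.11413 Si and 2.22826 O.
Oxygen sums to 2.97130; scaling by 8/2.97130 = 2.69242 puts the formula on 8 O.
Si: 1.11413 × 2.69242 = 3.000 atoms per formula unit.

3.000 Si apfu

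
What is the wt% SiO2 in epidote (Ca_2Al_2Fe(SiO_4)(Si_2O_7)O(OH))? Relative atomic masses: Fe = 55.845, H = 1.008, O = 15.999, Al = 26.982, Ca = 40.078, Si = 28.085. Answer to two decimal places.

37.30 wt%

Molar mass of Ca_2Al_2Fe(SiO_4)(Si_2O_7)O(OH) = 2*40.078 + 2*26.982 + 1*55.845 + 3*28.085 + 13*15.999 + 1*1.008 = 483.215 g/mol.
Each formula unit contains 3 Si, equivalent to 3/1 = 3.0000 mol SiO2.
M(SiO2) = 1×28.085 + 2×15.999 = 60.083 g/mol.
Mass of SiO2 per formula unit = 3.0000 × 60.083 = 180.249 g.
SiO2 wt% = 180.249 / 483.215 × 100 = 37.30%.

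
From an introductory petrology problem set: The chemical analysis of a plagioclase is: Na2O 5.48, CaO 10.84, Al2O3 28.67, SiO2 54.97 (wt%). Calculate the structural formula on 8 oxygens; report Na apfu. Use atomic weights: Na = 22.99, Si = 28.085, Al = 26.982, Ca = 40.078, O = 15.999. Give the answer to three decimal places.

0.479 Na apfu

5.48 wt% Na2O ÷ 61.979 g/mol = 0.08842 mol, giving 0.17684 Na and 0.08842 O.
10.84 wt% CaO ÷ 56.077 g/mol = 0.19331 mol, giving 0.19331 Ca and 0.19331 O.
28.67 wt% Al2O3 ÷ 101.961 g/mol = 0.28119 mol, giving 0.56238 Al and 0.84357 O.
54.97 wt% SiO2 ÷ 60.083 g/mol = 0.91490 mol, giving 0.91490 Si and 1.82980 O.
Oxygen sums to 2.95510; scaling by 8/2.95510 = 2.70718 puts the formula on 8 O.
Na: 0.17684 × 2.70718 = 0.479 atoms per formula unit.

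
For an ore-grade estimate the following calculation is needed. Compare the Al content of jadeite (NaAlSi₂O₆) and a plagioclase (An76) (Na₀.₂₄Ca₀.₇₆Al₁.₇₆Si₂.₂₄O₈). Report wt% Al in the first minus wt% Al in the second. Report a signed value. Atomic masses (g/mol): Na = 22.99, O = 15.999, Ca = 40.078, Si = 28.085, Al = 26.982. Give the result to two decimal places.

-3.96 percentage points

First mineral: 26.982 g Al in 202.136 g formula = 13.35 wt% Al.
Second mineral: 47.488 g Al in 274.368 g formula = 17.31 wt% Al.
13.35% − 17.31% gives a difference of -3.96 percentage points.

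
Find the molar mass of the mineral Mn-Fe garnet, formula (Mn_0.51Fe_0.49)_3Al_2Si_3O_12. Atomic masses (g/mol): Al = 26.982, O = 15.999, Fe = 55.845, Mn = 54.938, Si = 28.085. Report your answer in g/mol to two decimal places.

496.35 g/mol

M = 1.53(54.938) + 1.47(55.845) + 2(26.982) + 3(28.085) + 12(15.999)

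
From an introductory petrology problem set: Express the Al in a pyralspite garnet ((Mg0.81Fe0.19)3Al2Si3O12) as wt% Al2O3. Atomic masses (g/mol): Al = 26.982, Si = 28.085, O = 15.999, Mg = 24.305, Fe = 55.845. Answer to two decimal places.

24.21 wt%

Molar mass of (Mg0.81Fe0.19)3Al2Si3O12 = 2.43*24.305 + 0.57*55.845 + 2*26.982 + 3*28.085 + 12*15.999 = 421.100 g/mol.
Each formula unit contains 2 Al, equivalent to 2/2 = 1.0000 mol Al2O3.
M(Al2O3) = 2×26.982 + 3×15.999 = 101.961 g/mol.
Mass of Al2O3 per formula unit = 1.0000 × 101.961 = 101.961 g.
Al2O3 wt% = 101.961 / 421.100 × 100 = 24.21%.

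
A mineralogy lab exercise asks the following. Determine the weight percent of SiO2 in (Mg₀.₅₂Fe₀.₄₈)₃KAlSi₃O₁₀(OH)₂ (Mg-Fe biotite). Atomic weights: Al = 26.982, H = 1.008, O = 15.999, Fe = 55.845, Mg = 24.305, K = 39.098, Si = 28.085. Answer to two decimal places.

38.96 wt%

Formula mass = 462.672 g/mol.
3 Si → 3.0000 mol SiO2 per formula unit; M(SiO2) = 60.083, so SiO2 mass = 180.249 g.
180.249/462.672 × 100 = 38.96 wt%.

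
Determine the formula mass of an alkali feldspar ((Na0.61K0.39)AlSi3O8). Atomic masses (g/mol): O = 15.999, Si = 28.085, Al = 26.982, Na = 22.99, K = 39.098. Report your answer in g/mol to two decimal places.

The formula mass is the sum 0.61(22.99) + 0.39(39.098) + 1(26.982) + 3(28.085) + 8(15.999).

268.50 g/mol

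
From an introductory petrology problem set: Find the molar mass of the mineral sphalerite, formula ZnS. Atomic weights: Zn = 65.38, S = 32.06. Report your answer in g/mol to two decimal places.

The formula mass is the sum 1*65.38 + 1*32.06.

97.44 g/mol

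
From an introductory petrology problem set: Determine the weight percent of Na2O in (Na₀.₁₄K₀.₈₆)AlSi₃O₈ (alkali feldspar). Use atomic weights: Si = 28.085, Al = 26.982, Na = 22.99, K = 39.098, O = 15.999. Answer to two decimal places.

M((Na₀.₁₄K₀.₈₆)AlSi₃O₈) = 276.072 g/mol; M(Na2O) = 61.979 g/mol.
Moles Na2O per formula unit = 0.14 Na ÷ 2 = 0.0700.
Na2O fraction = (0.0700 × 61.979) / 276.072 = 4.339/276.072 = 0.0157.

1.57 wt%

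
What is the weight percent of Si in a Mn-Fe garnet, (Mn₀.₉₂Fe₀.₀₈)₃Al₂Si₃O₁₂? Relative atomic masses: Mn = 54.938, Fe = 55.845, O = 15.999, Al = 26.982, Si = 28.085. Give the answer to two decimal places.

Formula mass = 2.76×54.938 + 0.24×55.845 + 2×26.982 + 3×28.085 + 12×15.999 = 495.239 g/mol, of which 84.255 g is Si.
So Si makes up 84.255/495.239 = 0.1701 of the mass, i.e. 17.01%.

17.01 weight percent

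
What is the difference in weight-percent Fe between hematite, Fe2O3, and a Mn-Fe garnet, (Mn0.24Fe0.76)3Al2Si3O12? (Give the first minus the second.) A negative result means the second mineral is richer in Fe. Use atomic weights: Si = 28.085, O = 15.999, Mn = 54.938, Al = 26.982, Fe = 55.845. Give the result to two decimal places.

First mineral: 111.690 g Fe in 159.687 g formula = 69.94 wt% Fe.
Second mineral: 127.327 g Fe in 497.089 g formula = 25.61 wt% Fe.
69.94% − 25.61% gives a difference of 44.33 percentage points.

44.33 percentage points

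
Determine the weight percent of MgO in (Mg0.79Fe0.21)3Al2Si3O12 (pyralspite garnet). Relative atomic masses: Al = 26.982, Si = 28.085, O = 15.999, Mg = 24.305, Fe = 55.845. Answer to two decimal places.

22.58 wt%

M((Mg0.79Fe0.21)3Al2Si3O12) = 422.992 g/mol; M(MgO) = 40.304 g/mol.
Moles MgO per formula unit = 2.37 Mg ÷ 1 = 2.3700.
MgO fraction = (2.3700 × 40.304) / 422.992 = 95.520/422.992 = 0.2258.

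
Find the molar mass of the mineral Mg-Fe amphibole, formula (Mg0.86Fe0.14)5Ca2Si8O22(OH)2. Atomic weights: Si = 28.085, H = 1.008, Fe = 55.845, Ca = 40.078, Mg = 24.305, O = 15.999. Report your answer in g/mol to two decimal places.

Mg: 4.30 × 24.305 = 104.5115
Fe: 0.70 × 55.845 = 39.0915
Ca: 2 × 40.078 = 80.1560
Si: 8 × 28.085 = 224.6800
O: 24 × 15.999 = 383.9760
H: 2 × 1.008 = 2.0160
Summing the contributions gives the formula mass.

834.43 g/mol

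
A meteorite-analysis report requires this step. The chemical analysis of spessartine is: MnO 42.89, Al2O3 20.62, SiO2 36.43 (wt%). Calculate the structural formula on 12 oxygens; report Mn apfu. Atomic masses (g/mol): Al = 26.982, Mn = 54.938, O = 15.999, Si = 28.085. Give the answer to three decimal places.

2.993 Mn apfu

42.89 wt% MnO ÷ 70.937 g/mol = 0.60462 mol, giving 0.60462 Mn and 0.60462 O.
20.62 wt% Al2O3 ÷ 101.961 g/mol = 0.20223 mol, giving 0.40446 Al and 0.60669 O.
36.43 wt% SiO2 ÷ 60.083 g/mol = 0.60633 mol, giving 0.60633 Si and 1.21266 O.
Oxygen sums to 2.42397; scaling by 12/2.42397 = 4.95056 puts the formula on 12 O.
Mn: 0.60462 × 4.95056 = 2.993 atoms per formula unit.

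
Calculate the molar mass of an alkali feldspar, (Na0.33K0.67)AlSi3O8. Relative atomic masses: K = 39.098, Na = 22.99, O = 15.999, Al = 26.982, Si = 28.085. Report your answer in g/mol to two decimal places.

The formula mass is the sum 0.33*22.99 + 0.67*39.098 + 1*26.982 + 3*28.085 + 8*15.999.

273.01 g/mol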